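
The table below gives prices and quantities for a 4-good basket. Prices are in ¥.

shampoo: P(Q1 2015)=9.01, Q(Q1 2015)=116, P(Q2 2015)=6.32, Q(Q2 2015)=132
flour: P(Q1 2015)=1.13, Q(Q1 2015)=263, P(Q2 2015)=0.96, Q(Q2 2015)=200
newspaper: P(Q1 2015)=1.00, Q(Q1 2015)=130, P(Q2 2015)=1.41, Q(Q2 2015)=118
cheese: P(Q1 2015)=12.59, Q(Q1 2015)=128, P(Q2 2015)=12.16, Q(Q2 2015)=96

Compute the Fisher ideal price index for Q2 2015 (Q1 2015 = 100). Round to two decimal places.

87.21

Laspeyres component (base-period weights):
ΣP(Q2 2015)Q(Q1 2015) = 6.32×116 + 0.96×263 + 1.41×130 + 12.16×128 = 733.12 + 252.48 + 183.3 + 1556.48 = 2725.38
ΣP(Q1 2015)Q(Q1 2015) = 9.01×116 + 1.13×263 + 1.00×130 + 12.59×128 = 1045.16 + 297.19 + 130 + 1611.52 = 3083.87
L = 2725.38 / 3083.87 × 100 = 88.3753
Paasche component (current-period weights):
ΣP(Q2 2015)Q(Q2 2015) = 6.32×132 + 0.96×200 + 1.41×118 + 12.16×96 = 834.24 + 192 + 166.38 + 1167.36 = 2359.98
ΣP(Q1 2015)Q(Q2 2015) = 9.01×132 + 1.13×200 + 1.00×118 + 12.59×96 = 1189.32 + 226 + 118 + 1208.64 = 2741.96
P = 2359.98 / 2741.96 × 100 = 86.0691
Fisher = √(L × P) = √(88.3753 × 86.0691) = 87.2146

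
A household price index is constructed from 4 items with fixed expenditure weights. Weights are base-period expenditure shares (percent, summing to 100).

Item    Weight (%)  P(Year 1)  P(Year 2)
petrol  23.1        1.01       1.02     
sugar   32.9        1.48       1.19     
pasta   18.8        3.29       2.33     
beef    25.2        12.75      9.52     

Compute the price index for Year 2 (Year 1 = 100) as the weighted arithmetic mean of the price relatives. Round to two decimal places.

81.91

petrol: 23.1 × (1.02/1.01) = 23.1 × 1.009901 = 23.3287
sugar: 32.9 × (1.19/1.48) = 32.9 × 0.804054 = 26.4534
pasta: 18.8 × (2.33/3.29) = 18.8 × 0.708207 = 13.3143
beef: 25.2 × (9.52/12.75) = 25.2 × 0.746667 = 18.8160
Index = Σ wᵢ·(p₁ᵢ/p₀ᵢ) = 23.3287 + 26.4534 + 13.3143 + 18.8160 = 81.9124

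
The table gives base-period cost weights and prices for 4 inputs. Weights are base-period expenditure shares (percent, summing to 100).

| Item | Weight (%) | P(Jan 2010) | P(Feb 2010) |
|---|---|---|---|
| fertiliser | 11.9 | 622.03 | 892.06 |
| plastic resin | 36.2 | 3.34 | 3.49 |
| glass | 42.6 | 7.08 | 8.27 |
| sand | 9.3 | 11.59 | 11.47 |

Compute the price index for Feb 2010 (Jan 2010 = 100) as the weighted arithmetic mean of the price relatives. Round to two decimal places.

113.86

fertiliser: 11.9 × (892.06/622.03) = 11.9 × 1.434111 = 17.0659
plastic resin: 36.2 × (3.49/3.34) = 36.2 × 1.044910 = 37.8257
glass: 42.6 × (8.27/7.08) = 42.6 × 1.168079 = 49.7602
sand: 9.3 × (11.47/11.59) = 9.3 × 0.989646 = 9.2037
Index = Σ wᵢ·(p₁ᵢ/p₀ᵢ) = 17.0659 + 37.8257 + 49.7602 + 9.2037 = 113.8555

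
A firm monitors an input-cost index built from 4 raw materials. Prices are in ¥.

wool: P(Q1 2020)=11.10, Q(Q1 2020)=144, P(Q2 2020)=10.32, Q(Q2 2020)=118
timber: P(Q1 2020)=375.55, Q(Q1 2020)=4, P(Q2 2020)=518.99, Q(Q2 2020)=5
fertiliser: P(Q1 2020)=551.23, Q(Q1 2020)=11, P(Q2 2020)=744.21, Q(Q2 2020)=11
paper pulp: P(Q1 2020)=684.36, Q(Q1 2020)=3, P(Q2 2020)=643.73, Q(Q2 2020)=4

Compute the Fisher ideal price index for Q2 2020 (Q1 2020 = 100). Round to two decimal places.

Laspeyres component (base-period weights):
ΣP(Q2 2020)Q(Q1 2020) = 10.32×144 + 518.99×4 + 744.21×11 + 643.73×3 = 1486.08 + 2075.96 + 8186.31 + 1931.19 = 13679.54
ΣP(Q1 2020)Q(Q1 2020) = 11.10×144 + 375.55×4 + 551.23×11 + 684.36×3 = 1598.4 + 1502.2 + 6063.53 + 2053.08 = 11217.21
L = 13679.54 / 11217.21 × 100 = 121.9514
Paasche component (current-period weights):
ΣP(Q2 2020)Q(Q2 2020) = 10.32×118 + 518.99×5 + 744.21×11 + 643.73×4 = 1217.76 + 2594.95 + 8186.31 + 2574.92 = 14573.94
ΣP(Q1 2020)Q(Q2 2020) = 11.10×118 + 375.55×5 + 551.23×11 + 684.36×4 = 1309.8 + 1877.75 + 6063.53 + 2737.44 = 11988.52
P = 14573.94 / 11988.52 × 100 = 121.5658
Fisher = √(L × P) = √(121.9514 × 121.5658) = 121.7584

121.76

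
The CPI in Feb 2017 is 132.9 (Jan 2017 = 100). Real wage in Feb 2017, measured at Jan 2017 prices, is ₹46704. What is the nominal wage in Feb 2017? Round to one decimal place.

62069.6

Nominal = Real × (Index/100) = 46704 × (132.9/100)
        = 46704 × 1.329 = 62069.6160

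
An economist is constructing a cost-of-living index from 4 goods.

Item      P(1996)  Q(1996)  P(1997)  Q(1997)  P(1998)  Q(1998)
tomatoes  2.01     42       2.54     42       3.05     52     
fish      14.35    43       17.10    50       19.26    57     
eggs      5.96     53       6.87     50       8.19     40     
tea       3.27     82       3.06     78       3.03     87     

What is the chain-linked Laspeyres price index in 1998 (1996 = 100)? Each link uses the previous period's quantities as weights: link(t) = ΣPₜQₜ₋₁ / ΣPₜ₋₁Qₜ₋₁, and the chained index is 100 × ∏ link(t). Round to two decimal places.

127.52

Link 1996→1997:
ΣP(1997)Q(1996) = 2.54×42 + 17.10×43 + 6.87×53 + 3.06×82 = 106.68 + 735.3 + 364.11 + 250.92 = 1457.01
ΣP(1996)Q(1996) = 2.01×42 + 14.35×43 + 5.96×53 + 3.27×82 = 84.42 + 617.05 + 315.88 + 268.14 = 1285.49
link = 1457.01/1285.49 = 1.133428
Link 1997→1998:
ΣP(1998)Q(1997) = 3.05×42 + 19.26×50 + 8.19×50 + 3.03×78 = 128.1 + 963 + 409.5 + 236.34 = 1736.94
ΣP(1997)Q(1997) = 2.54×42 + 17.10×50 + 6.87×50 + 3.06×78 = 106.68 + 855 + 343.5 + 238.68 = 1543.86
link = 1736.94/1543.86 = 1.125063
Chained index = 100 × 1.133428 × 1.125063 = 127.5178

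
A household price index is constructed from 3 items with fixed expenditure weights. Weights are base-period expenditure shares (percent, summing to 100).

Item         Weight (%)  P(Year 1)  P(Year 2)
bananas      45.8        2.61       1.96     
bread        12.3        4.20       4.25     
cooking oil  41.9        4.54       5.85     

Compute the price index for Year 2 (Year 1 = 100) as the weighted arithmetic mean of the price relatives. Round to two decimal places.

100.83

bananas: 45.8 × (1.96/2.61) = 45.8 × 0.750958 = 34.3939
bread: 12.3 × (4.25/4.20) = 12.3 × 1.011905 = 12.4464
cooking oil: 41.9 × (5.85/4.54) = 41.9 × 1.288546 = 53.9901
Index = Σ wᵢ·(p₁ᵢ/p₀ᵢ) = 34.3939 + 12.4464 + 53.9901 = 100.8304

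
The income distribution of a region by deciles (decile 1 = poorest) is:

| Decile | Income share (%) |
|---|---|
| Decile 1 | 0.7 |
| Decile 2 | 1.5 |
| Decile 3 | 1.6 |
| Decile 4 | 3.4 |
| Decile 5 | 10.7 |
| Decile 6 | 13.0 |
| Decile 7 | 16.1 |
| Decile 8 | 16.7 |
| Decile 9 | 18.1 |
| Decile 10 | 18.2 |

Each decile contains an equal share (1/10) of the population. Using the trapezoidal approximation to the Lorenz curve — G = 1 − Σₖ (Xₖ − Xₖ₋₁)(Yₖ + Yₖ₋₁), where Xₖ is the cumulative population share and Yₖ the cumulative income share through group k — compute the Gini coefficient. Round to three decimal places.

Cumulative income shares Yₖ: 0.0070, 0.0220, 0.0380, 0.0720, 0.1790, 0.3090, 0.4700, 0.6370, 0.8180, 1.0000
Σ (Xₖ−Xₖ₋₁)(Yₖ+Yₖ₋₁) = (1/10)(0.0070+0.0000) + (1/10)(0.0220+0.0070) + (1/10)(0.0380+0.0220) + (1/10)(0.0720+0.0380) + (1/10)(0.1790+0.0720) + (1/10)(0.3090+0.1790) + (1/10)(0.4700+0.3090) + (1/10)(0.6370+0.4700) + (1/10)(0.8180+0.6370) + (1/10)(1.0000+0.8180)
  = 0.0007 + 0.0029 + 0.0060 + 0.0110 + 0.0251 + 0.0488 + 0.0779 + 0.1107 + 0.1455 + 0.1818 = 0.6104
G = 1 − 0.6104 = 0.3896

0.390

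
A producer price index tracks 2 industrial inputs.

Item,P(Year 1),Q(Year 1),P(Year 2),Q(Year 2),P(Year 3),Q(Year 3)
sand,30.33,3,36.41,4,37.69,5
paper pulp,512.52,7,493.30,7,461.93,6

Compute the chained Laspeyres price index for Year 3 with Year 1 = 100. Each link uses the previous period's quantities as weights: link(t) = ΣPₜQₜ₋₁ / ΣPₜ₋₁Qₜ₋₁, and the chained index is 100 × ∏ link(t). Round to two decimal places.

91.07

Link Year 1→Year 2:
ΣP(Year 2)Q(Year 1) = 36.41×3 + 493.30×7 = 109.23 + 3453.1 = 3562.33
ΣP(Year 1)Q(Year 1) = 30.33×3 + 512.52×7 = 90.99 + 3587.64 = 3678.63
link = 3562.33/3678.63 = 0.968385
Link Year 2→Year 3:
ΣP(Year 3)Q(Year 2) = 37.69×4 + 461.93×7 = 150.76 + 3233.51 = 3384.27
ΣP(Year 2)Q(Year 2) = 36.41×4 + 493.30×7 = 145.64 + 3453.1 = 3598.74
link = 3384.27/3598.74 = 0.940404
Chained index = 100 × 0.968385 × 0.940404 = 91.0673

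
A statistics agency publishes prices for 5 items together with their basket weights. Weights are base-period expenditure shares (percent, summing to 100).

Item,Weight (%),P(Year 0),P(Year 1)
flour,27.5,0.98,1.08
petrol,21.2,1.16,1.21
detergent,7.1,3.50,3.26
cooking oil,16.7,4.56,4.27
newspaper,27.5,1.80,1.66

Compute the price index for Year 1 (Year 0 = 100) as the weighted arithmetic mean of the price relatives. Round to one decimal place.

flour: 27.5 × (1.08/0.98) = 27.5 × 1.102041 = 30.3061
petrol: 21.2 × (1.21/1.16) = 21.2 × 1.043103 = 22.1138
detergent: 7.1 × (3.26/3.50) = 7.1 × 0.931429 = 6.6131
cooking oil: 16.7 × (4.27/4.56) = 16.7 × 0.936404 = 15.6379
newspaper: 27.5 × (1.66/1.80) = 27.5 × 0.922222 = 25.3611
Index = Σ wᵢ·(p₁ᵢ/p₀ᵢ) = 30.3061 + 22.1138 + 6.6131 + 15.6379 + 25.3611 = 100.0321

100.0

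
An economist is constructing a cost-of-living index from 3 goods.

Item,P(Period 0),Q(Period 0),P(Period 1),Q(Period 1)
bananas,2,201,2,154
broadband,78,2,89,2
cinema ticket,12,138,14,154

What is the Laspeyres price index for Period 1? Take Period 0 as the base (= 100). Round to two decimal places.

113.46

Laspeyres price index uses base-period quantities as weights.
ΣP(Period 1)·Q(Period 0) = 2×201 + 89×2 + 14×138 = 402 + 178 + 1932 = 2512
ΣP(Period 0)·Q(Period 0) = 2×201 + 78×2 + 12×138 = 402 + 156 + 1656 = 2214
Index = 2512 / 2214 × 100 = 113.4598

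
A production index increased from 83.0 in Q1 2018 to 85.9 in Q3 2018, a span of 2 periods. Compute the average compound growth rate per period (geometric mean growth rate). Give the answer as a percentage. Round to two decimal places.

Growth factor = (85.9/83.0)^(1/2) = (1.034940)^(1/2) = 1.017320
Growth rate = 1.017320 − 1 = 0.017320 = 1.7320%

1.73%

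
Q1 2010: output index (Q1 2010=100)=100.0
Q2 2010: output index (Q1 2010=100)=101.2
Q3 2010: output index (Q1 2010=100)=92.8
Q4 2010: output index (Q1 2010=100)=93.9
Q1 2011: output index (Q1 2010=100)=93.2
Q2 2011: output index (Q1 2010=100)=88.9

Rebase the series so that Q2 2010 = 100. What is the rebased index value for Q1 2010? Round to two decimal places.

Rebased(Q1 2010) = 100.0 / 101.2 × 100 = 98.8142

98.81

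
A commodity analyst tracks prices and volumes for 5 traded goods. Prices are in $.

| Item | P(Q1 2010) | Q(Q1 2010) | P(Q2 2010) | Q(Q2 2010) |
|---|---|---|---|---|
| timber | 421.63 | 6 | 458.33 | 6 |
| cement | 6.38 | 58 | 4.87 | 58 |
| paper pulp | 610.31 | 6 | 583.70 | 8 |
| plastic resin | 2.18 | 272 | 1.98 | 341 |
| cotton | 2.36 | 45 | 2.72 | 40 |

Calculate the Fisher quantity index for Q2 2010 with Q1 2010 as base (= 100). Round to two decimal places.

Laspeyres component (base-period weights):
ΣP(Q1 2010)Q(Q2 2010) = 421.63×6 + 6.38×58 + 610.31×8 + 2.18×341 + 2.36×40 = 2529.78 + 370.04 + 4882.48 + 743.38 + 94.4 = 8620.08
ΣP(Q1 2010)Q(Q1 2010) = 421.63×6 + 6.38×58 + 610.31×6 + 2.18×272 + 2.36×45 = 2529.78 + 370.04 + 3661.86 + 592.96 + 106.2 = 7260.84
L = 8620.08 / 7260.84 × 100 = 118.7201
Paasche component (current-period weights):
ΣP(Q2 2010)Q(Q2 2010) = 458.33×6 + 4.87×58 + 583.70×8 + 1.98×341 + 2.72×40 = 2749.98 + 282.46 + 4669.6 + 675.18 + 108.8 = 8486.02
ΣP(Q2 2010)Q(Q1 2010) = 458.33×6 + 4.87×58 + 583.70×6 + 1.98×272 + 2.72×45 = 2749.98 + 282.46 + 3502.2 + 538.56 + 122.4 = 7195.6
P = 8486.02 / 7195.6 × 100 = 117.9335
Fisher = √(L × P) = √(118.7201 × 117.9335) = 118.3261

118.33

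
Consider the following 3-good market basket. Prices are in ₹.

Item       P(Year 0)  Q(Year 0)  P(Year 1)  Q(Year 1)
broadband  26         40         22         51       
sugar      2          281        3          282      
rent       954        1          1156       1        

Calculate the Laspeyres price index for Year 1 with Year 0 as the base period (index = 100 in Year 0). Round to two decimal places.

112.64

Laspeyres price index uses base-period quantities as weights.
ΣP(Year 1)·Q(Year 0) = 22×40 + 3×281 + 1156×1 = 880 + 843 + 1156 = 2879
ΣP(Year 0)·Q(Year 0) = 26×40 + 2×281 + 954×1 = 1040 + 562 + 954 = 2556
Index = 2879 / 2556 × 100 = 112.6369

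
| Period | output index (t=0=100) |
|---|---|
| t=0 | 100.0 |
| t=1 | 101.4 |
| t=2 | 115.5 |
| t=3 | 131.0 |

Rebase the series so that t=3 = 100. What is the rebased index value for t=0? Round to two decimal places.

Rebased(t=0) = 100.0 / 131.0 × 100 = 76.3359

76.34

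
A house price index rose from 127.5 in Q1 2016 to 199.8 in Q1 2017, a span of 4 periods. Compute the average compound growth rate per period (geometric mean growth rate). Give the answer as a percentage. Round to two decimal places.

11.88%

Growth factor = (199.8/127.5)^(1/4) = (1.567059)^(1/4) = 1.118849
Growth rate = 1.118849 − 1 = 0.118849 = 11.8849%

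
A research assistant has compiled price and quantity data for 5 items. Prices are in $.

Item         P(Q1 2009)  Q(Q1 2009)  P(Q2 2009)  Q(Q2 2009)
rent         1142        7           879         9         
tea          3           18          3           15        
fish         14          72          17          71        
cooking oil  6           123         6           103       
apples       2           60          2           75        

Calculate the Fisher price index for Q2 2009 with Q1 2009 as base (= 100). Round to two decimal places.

82.89

Laspeyres component (base-period weights):
ΣP(Q2 2009)Q(Q1 2009) = 879×7 + 3×18 + 17×72 + 6×123 + 2×60 = 6153 + 54 + 1224 + 738 + 120 = 8289
ΣP(Q1 2009)Q(Q1 2009) = 1142×7 + 3×18 + 14×72 + 6×123 + 2×60 = 7994 + 54 + 1008 + 738 + 120 = 9914
L = 8289 / 9914 × 100 = 83.6090
Paasche component (current-period weights):
ΣP(Q2 2009)Q(Q2 2009) = 879×9 + 3×15 + 17×71 + 6×103 + 2×75 = 7911 + 45 + 1207 + 618 + 150 = 9931
ΣP(Q1 2009)Q(Q2 2009) = 1142×9 + 3×15 + 14×71 + 6×103 + 2×75 = 10278 + 45 + 994 + 618 + 150 = 12085
P = 9931 / 12085 × 100 = 82.1763
Fisher = √(L × P) = √(83.6090 × 82.1763) = 82.8895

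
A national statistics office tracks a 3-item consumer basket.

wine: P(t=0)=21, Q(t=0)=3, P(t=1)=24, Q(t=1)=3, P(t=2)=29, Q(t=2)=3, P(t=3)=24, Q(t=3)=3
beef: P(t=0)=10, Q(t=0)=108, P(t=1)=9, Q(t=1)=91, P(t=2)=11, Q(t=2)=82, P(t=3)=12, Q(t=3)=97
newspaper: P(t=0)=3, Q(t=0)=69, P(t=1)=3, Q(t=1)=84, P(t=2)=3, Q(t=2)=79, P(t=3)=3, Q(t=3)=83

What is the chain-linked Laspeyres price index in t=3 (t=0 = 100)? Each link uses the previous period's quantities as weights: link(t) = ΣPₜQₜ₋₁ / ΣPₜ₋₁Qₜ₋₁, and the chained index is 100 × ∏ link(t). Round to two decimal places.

Link t=0→t=1:
ΣP(t=1)Q(t=0) = 24×3 + 9×108 + 3×69 = 72 + 972 + 207 = 1251
ΣP(t=0)Q(t=0) = 21×3 + 10×108 + 3×69 = 63 + 1080 + 207 = 1350
link = 1251/1350 = 0.926667
Link t=1→t=2:
ΣP(t=2)Q(t=1) = 29×3 + 11×91 + 3×84 = 87 + 1001 + 252 = 1340
ΣP(t=1)Q(t=1) = 24×3 + 9×91 + 3×84 = 72 + 819 + 252 = 1143
link = 1340/1143 = 1.172353
Link t=2→t=3:
ΣP(t=3)Q(t=2) = 24×3 + 12×82 + 3×79 = 72 + 984 + 237 = 1293
ΣP(t=2)Q(t=2) = 29×3 + 11×82 + 3×79 = 87 + 902 + 237 = 1226
link = 1293/1226 = 1.054649
Chained index = 100 × 0.926667 × 1.172353 × 1.054649 = 114.5751

114.58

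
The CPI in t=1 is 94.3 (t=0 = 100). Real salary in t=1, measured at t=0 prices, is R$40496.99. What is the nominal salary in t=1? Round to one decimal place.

38188.7

Nominal = Real × (Index/100) = 40496.99 × (94.3/100)
        = 40496.99 × 0.943 = 38188.6616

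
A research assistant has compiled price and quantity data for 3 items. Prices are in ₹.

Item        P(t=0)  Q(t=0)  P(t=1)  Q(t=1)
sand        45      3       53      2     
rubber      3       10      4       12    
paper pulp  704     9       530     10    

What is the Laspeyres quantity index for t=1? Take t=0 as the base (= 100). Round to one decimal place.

Laspeyres quantity index uses base-period prices as weights.
ΣP(t=0)·Q(t=1) = 45×2 + 3×12 + 704×10 = 90 + 36 + 7040 = 7166
ΣP(t=0)·Q(t=0) = 45×3 + 3×10 + 704×9 = 135 + 30 + 6336 = 6501
Index = 7166 / 6501 × 100 = 110.2292

110.2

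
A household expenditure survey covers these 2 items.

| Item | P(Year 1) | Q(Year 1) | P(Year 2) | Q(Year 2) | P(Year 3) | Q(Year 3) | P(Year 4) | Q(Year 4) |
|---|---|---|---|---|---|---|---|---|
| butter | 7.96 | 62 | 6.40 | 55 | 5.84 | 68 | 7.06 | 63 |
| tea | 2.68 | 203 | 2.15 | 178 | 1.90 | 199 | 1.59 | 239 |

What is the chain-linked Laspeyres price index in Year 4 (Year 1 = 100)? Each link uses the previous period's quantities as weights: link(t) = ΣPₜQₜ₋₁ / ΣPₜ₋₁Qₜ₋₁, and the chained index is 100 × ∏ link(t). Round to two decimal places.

74.06

Link Year 1→Year 2:
ΣP(Year 2)Q(Year 1) = 6.40×62 + 2.15×203 = 396.8 + 436.45 = 833.25
ΣP(Year 1)Q(Year 1) = 7.96×62 + 2.68×203 = 493.52 + 544.04 = 1037.56
link = 833.25/1037.56 = 0.803086
Link Year 2→Year 3:
ΣP(Year 3)Q(Year 2) = 5.84×55 + 1.90×178 = 321.2 + 338.2 = 659.4
ΣP(Year 2)Q(Year 2) = 6.40×55 + 2.15×178 = 352 + 382.7 = 734.7
link = 659.4/734.7 = 0.897509
Link Year 3→Year 4:
ΣP(Year 4)Q(Year 3) = 7.06×68 + 1.59×199 = 480.08 + 316.41 = 796.49
ΣP(Year 3)Q(Year 3) = 5.84×68 + 1.90×199 = 397.12 + 378.1 = 775.22
link = 796.49/775.22 = 1.027437
Chained index = 100 × 0.803086 × 0.897509 × 1.027437 = 74.0553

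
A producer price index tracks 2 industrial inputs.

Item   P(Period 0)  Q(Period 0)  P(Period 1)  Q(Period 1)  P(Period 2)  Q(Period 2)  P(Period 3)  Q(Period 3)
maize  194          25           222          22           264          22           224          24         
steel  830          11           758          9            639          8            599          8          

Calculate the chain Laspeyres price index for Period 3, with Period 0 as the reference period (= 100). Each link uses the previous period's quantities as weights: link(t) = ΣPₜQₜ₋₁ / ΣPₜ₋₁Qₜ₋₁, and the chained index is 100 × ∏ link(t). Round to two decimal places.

Link Period 0→Period 1:
ΣP(Period 1)Q(Period 0) = 222×25 + 758×11 = 5550 + 8338 = 13888
ΣP(Period 0)Q(Period 0) = 194×25 + 830×11 = 4850 + 9130 = 13980
link = 13888/13980 = 0.993419
Link Period 1→Period 2:
ΣP(Period 2)Q(Period 1) = 264×22 + 639×9 = 5808 + 5751 = 11559
ΣP(Period 1)Q(Period 1) = 222×22 + 758×9 = 4884 + 6822 = 11706
link = 11559/11706 = 0.987442
Link Period 2→Period 3:
ΣP(Period 3)Q(Period 2) = 224×22 + 599×8 = 4928 + 4792 = 9720
ΣP(Period 2)Q(Period 2) = 264×22 + 639×8 = 5808 + 5112 = 10920
link = 9720/10920 = 0.890110
Chained index = 100 × 0.993419 × 0.987442 × 0.890110 = 87.3148

87.31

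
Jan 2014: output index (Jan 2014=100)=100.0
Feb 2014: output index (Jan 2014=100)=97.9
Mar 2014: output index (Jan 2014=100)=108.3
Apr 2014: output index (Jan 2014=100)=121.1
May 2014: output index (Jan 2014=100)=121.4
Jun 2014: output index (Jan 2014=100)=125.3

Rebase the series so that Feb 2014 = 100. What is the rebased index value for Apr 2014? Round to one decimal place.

Rebased(Apr 2014) = 121.1 / 97.9 × 100 = 123.6977

123.7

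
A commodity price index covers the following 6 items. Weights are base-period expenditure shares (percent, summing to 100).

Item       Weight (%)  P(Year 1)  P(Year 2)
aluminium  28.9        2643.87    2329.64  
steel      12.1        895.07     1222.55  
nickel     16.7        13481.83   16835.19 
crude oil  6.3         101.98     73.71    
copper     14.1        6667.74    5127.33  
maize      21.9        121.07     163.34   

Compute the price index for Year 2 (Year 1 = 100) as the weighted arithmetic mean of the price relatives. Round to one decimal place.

aluminium: 28.9 × (2329.64/2643.87) = 28.9 × 0.881148 = 25.4652
steel: 12.1 × (1222.55/895.07) = 12.1 × 1.365871 = 16.5270
nickel: 16.7 × (16835.19/13481.83) = 16.7 × 1.248732 = 20.8538
crude oil: 6.3 × (73.71/101.98) = 6.3 × 0.722789 = 4.5536
copper: 14.1 × (5127.33/6667.74) = 14.1 × 0.768976 = 10.8426
maize: 21.9 × (163.34/121.07) = 21.9 × 1.349137 = 29.5461
Index = Σ wᵢ·(p₁ᵢ/p₀ᵢ) = 25.4652 + 16.5270 + 20.8538 + 4.5536 + 10.8426 + 29.5461 = 107.7883

107.8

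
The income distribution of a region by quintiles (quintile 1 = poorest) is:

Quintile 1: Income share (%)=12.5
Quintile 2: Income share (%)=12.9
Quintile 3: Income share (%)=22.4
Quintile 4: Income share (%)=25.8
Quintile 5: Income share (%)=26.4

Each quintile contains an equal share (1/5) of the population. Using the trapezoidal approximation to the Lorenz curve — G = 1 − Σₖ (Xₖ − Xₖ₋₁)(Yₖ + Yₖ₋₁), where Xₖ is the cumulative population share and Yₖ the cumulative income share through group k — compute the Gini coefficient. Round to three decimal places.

Cumulative income shares Yₖ: 0.1250, 0.2540, 0.4780, 0.7360, 1.0000
Σ (Xₖ−Xₖ₋₁)(Yₖ+Yₖ₋₁) = (1/5)(0.1250+0.0000) + (1/5)(0.2540+0.1250) + (1/5)(0.4780+0.2540) + (1/5)(0.7360+0.4780) + (1/5)(1.0000+0.7360)
  = 0.0250 + 0.0758 + 0.1464 + 0.2428 + 0.3472 = 0.8372
G = 1 − 0.8372 = 0.1628

0.163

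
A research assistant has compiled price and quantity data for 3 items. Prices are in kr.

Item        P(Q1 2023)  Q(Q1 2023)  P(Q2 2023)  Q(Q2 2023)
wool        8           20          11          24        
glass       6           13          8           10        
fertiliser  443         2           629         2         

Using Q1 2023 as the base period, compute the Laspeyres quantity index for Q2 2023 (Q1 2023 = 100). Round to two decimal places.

101.25

Laspeyres quantity index uses base-period prices as weights.
ΣP(Q1 2023)·Q(Q2 2023) = 8×24 + 6×10 + 443×2 = 192 + 60 + 886 = 1138
ΣP(Q1 2023)·Q(Q1 2023) = 8×20 + 6×13 + 443×2 = 160 + 78 + 886 = 1124
Index = 1138 / 1124 × 100 = 101.2456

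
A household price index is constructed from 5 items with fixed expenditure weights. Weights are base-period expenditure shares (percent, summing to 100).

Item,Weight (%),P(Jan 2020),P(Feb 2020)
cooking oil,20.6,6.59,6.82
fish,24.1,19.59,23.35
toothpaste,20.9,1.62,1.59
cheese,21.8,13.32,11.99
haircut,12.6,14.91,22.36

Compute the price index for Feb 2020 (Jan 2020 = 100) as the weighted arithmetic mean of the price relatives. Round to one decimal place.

cooking oil: 20.6 × (6.82/6.59) = 20.6 × 1.034901 = 21.3190
fish: 24.1 × (23.35/19.59) = 24.1 × 1.191935 = 28.7256
toothpaste: 20.9 × (1.59/1.62) = 20.9 × 0.981481 = 20.5130
cheese: 21.8 × (11.99/13.32) = 21.8 × 0.900150 = 19.6233
haircut: 12.6 × (22.36/14.91) = 12.6 × 1.499665 = 18.8958
Index = Σ wᵢ·(p₁ᵢ/p₀ᵢ) = 21.3190 + 28.7256 + 20.5130 + 19.6233 + 18.8958 = 109.0766

109.1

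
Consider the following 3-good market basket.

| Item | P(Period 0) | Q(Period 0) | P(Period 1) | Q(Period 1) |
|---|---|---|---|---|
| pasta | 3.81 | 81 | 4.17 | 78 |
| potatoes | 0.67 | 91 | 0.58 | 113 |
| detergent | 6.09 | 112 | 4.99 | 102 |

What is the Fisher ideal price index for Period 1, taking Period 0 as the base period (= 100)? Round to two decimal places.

90.40

Laspeyres component (base-period weights):
ΣP(Period 1)Q(Period 0) = 4.17×81 + 0.58×91 + 4.99×112 = 337.77 + 52.78 + 558.88 = 949.43
ΣP(Period 0)Q(Period 0) = 3.81×81 + 0.67×91 + 6.09×112 = 308.61 + 60.97 + 682.08 = 1051.66
L = 949.43 / 1051.66 × 100 = 90.2792
Paasche component (current-period weights):
ΣP(Period 1)Q(Period 1) = 4.17×78 + 0.58×113 + 4.99×102 = 325.26 + 65.54 + 508.98 = 899.78
ΣP(Period 0)Q(Period 1) = 3.81×78 + 0.67×113 + 6.09×102 = 297.18 + 75.71 + 621.18 = 994.07
P = 899.78 / 994.07 × 100 = 90.5148
Fisher = √(L × P) = √(90.2792 × 90.5148) = 90.3969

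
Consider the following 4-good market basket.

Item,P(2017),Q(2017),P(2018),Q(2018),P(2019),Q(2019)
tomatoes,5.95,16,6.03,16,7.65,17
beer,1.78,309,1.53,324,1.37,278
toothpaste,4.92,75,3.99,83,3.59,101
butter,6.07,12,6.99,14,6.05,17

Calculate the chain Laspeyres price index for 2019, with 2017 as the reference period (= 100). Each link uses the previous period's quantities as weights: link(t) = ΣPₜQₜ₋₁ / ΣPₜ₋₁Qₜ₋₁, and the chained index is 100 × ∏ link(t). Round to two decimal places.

Link 2017→2018:
ΣP(2018)Q(2017) = 6.03×16 + 1.53×309 + 3.99×75 + 6.99×12 = 96.48 + 472.77 + 299.25 + 83.88 = 952.38
ΣP(2017)Q(2017) = 5.95×16 + 1.78×309 + 4.92×75 + 6.07×12 = 95.2 + 550.02 + 369 + 72.84 = 1087.06
link = 952.38/1087.06 = 0.876106
Link 2018→2019:
ΣP(2019)Q(2018) = 7.65×16 + 1.37×324 + 3.59×83 + 6.05×14 = 122.4 + 443.88 + 297.97 + 84.7 = 948.95
ΣP(2018)Q(2018) = 6.03×16 + 1.53×324 + 3.99×83 + 6.99×14 = 96.48 + 495.72 + 331.17 + 97.86 = 1021.23
link = 948.95/1021.23 = 0.929223
Chained index = 100 × 0.876106 × 0.929223 = 81.4098

81.41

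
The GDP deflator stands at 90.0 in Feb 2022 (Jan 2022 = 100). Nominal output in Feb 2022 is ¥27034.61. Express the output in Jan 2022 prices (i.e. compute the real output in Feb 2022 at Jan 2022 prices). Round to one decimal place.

Real = Nominal ÷ (Index/100) = 27034.61 ÷ (90.0/100)
     = 27034.61 ÷ 0.900 = 30038.4556

30038.5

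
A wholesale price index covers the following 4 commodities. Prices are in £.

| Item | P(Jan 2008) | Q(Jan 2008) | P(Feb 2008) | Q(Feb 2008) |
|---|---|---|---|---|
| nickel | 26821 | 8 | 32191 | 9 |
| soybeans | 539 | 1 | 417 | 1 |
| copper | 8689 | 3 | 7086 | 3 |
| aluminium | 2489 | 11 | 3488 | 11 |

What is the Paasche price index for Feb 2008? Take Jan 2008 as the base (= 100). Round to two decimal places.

118.41

Paasche price index uses current-period quantities as weights.
ΣP(Feb 2008)·Q(Feb 2008) = 32191×9 + 417×1 + 7086×3 + 3488×11 = 289719 + 417 + 21258 + 38368 = 349762
ΣP(Jan 2008)·Q(Feb 2008) = 26821×9 + 539×1 + 8689×3 + 2489×11 = 241389 + 539 + 26067 + 27379 = 295374
Index = 349762 / 295374 × 100 = 118.4133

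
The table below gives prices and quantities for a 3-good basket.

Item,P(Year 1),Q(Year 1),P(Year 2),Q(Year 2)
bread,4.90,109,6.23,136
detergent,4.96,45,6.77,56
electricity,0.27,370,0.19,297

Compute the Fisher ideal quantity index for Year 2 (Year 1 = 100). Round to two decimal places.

120.60

Laspeyres component (base-period weights):
ΣP(Year 1)Q(Year 2) = 4.90×136 + 4.96×56 + 0.27×297 = 666.4 + 277.76 + 80.19 = 1024.35
ΣP(Year 1)Q(Year 1) = 4.90×109 + 4.96×45 + 0.27×370 = 534.1 + 223.2 + 99.9 = 857.2
L = 1024.35 / 857.2 × 100 = 119.4995
Paasche component (current-period weights):
ΣP(Year 2)Q(Year 2) = 6.23×136 + 6.77×56 + 0.19×297 = 847.28 + 379.12 + 56.43 = 1282.83
ΣP(Year 2)Q(Year 1) = 6.23×109 + 6.77×45 + 0.19×370 = 679.07 + 304.65 + 70.3 = 1054.02
P = 1282.83 / 1054.02 × 100 = 121.7083
Fisher = √(L × P) = √(119.4995 × 121.7083) = 120.5989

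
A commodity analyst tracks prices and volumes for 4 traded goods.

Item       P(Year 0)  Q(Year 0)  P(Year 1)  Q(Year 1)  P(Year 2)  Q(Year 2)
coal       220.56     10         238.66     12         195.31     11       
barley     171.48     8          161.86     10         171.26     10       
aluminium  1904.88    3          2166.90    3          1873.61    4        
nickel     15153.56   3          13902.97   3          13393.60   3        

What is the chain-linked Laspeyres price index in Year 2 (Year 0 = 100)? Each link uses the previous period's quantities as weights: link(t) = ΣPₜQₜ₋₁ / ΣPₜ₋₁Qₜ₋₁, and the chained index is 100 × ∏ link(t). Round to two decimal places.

Link Year 0→Year 1:
ΣP(Year 1)Q(Year 0) = 238.66×10 + 161.86×8 + 2166.90×3 + 13902.97×3 = 2386.6 + 1294.88 + 6500.7 + 41708.91 = 51891.09
ΣP(Year 0)Q(Year 0) = 220.56×10 + 171.48×8 + 1904.88×3 + 15153.56×3 = 2205.6 + 1371.84 + 5714.64 + 45460.68 = 54752.76
link = 51891.09/54752.76 = 0.947735
Link Year 1→Year 2:
ΣP(Year 2)Q(Year 1) = 195.31×12 + 171.26×10 + 1873.61×3 + 13393.60×3 = 2343.72 + 1712.6 + 5620.83 + 40180.8 = 49857.95
ΣP(Year 1)Q(Year 1) = 238.66×12 + 161.86×10 + 2166.90×3 + 13902.97×3 = 2863.92 + 1618.6 + 6500.7 + 41708.91 = 52692.13
link = 49857.95/52692.13 = 0.946212
Chained index = 100 × 0.947735 × 0.946212 = 89.6758

89.68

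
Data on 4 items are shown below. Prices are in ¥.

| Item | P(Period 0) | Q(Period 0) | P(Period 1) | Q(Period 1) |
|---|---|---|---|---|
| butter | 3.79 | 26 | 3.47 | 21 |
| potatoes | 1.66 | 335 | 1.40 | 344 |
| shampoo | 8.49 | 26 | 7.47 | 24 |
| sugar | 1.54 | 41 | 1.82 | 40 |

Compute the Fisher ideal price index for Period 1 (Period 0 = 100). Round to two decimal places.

88.14

Laspeyres component (base-period weights):
ΣP(Period 1)Q(Period 0) = 3.47×26 + 1.40×335 + 7.47×26 + 1.82×41 = 90.22 + 469 + 194.22 + 74.62 = 828.06
ΣP(Period 0)Q(Period 0) = 3.79×26 + 1.66×335 + 8.49×26 + 1.54×41 = 98.54 + 556.1 + 220.74 + 63.14 = 938.52
L = 828.06 / 938.52 × 100 = 88.2304
Paasche component (current-period weights):
ΣP(Period 1)Q(Period 1) = 3.47×21 + 1.40×344 + 7.47×24 + 1.82×40 = 72.87 + 481.6 + 179.28 + 72.8 = 806.55
ΣP(Period 0)Q(Period 1) = 3.79×21 + 1.66×344 + 8.49×24 + 1.54×40 = 79.59 + 571.04 + 203.76 + 61.6 = 915.99
P = 806.55 / 915.99 × 100 = 88.0523
Fisher = √(L × P) = √(88.2304 × 88.0523) = 88.1413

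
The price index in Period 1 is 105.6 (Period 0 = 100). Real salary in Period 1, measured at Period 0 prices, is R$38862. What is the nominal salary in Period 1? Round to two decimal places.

Nominal = Real × (Index/100) = 38862 × (105.6/100)
        = 38862 × 1.056 = 41038.2720

41038.27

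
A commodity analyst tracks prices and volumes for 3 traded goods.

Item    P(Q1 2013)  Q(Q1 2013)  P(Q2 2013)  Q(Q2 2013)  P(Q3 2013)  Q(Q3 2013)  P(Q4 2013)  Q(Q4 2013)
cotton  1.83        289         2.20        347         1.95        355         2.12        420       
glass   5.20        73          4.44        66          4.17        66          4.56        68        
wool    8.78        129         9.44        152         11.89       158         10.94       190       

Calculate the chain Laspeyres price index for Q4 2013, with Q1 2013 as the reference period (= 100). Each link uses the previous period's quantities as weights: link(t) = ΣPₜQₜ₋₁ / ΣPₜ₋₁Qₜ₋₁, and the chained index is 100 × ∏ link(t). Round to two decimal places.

Link Q1 2013→Q2 2013:
ΣP(Q2 2013)Q(Q1 2013) = 2.20×289 + 4.44×73 + 9.44×129 = 635.8 + 324.12 + 1217.76 = 2177.68
ΣP(Q1 2013)Q(Q1 2013) = 1.83×289 + 5.20×73 + 8.78×129 = 528.87 + 379.6 + 1132.62 = 2041.09
link = 2177.68/2041.09 = 1.066920
Link Q2 2013→Q3 2013:
ΣP(Q3 2013)Q(Q2 2013) = 1.95×347 + 4.17×66 + 11.89×152 = 676.65 + 275.22 + 1807.28 = 2759.15
ΣP(Q2 2013)Q(Q2 2013) = 2.20×347 + 4.44×66 + 9.44×152 = 763.4 + 293.04 + 1434.88 = 2491.32
link = 2759.15/2491.32 = 1.107505
Link Q3 2013→Q4 2013:
ΣP(Q4 2013)Q(Q3 2013) = 2.12×355 + 4.56×66 + 10.94×158 = 752.6 + 300.96 + 1728.52 = 2782.08
ΣP(Q3 2013)Q(Q3 2013) = 1.95×355 + 4.17×66 + 11.89×158 = 692.25 + 275.22 + 1878.62 = 2846.09
link = 2782.08/2846.09 = 0.977509
Chained index = 100 × 1.066920 × 1.107505 × 0.977509 = 115.5044

115.50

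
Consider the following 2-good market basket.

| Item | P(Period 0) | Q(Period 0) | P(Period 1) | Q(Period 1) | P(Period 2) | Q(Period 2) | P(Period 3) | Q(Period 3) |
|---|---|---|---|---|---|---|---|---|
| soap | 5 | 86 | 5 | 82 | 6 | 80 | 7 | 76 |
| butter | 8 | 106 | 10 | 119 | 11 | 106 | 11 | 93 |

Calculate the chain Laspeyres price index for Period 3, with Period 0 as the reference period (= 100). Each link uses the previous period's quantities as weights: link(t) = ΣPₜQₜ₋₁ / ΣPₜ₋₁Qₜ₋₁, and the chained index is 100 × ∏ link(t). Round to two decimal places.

137.61

Link Period 0→Period 1:
ΣP(Period 1)Q(Period 0) = 5×86 + 10×106 = 430 + 1060 = 1490
ΣP(Period 0)Q(Period 0) = 5×86 + 8×106 = 430 + 848 = 1278
link = 1490/1278 = 1.165884
Link Period 1→Period 2:
ΣP(Period 2)Q(Period 1) = 6×82 + 11×119 = 492 + 1309 = 1801
ΣP(Period 1)Q(Period 1) = 5×82 + 10×119 = 410 + 1190 = 1600
link = 1801/1600 = 1.125625
Link Period 2→Period 3:
ΣP(Period 3)Q(Period 2) = 7×80 + 11×106 = 560 + 1166 = 1726
ΣP(Period 2)Q(Period 2) = 6×80 + 11×106 = 480 + 1166 = 1646
link = 1726/1646 = 1.048603
Chained index = 100 × 1.165884 × 1.125625 × 1.048603 = 137.6132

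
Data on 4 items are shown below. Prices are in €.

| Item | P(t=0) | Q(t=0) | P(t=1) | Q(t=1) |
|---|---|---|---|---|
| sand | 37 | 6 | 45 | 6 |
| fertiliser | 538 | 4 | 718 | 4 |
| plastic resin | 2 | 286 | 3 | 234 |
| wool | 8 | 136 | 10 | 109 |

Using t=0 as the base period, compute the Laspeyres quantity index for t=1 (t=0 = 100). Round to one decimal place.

92.1

Laspeyres quantity index uses base-period prices as weights.
ΣP(t=0)·Q(t=1) = 37×6 + 538×4 + 2×234 + 8×109 = 222 + 2152 + 468 + 872 = 3714
ΣP(t=0)·Q(t=0) = 37×6 + 538×4 + 2×286 + 8×136 = 222 + 2152 + 572 + 1088 = 4034
Index = 3714 / 4034 × 100 = 92.0674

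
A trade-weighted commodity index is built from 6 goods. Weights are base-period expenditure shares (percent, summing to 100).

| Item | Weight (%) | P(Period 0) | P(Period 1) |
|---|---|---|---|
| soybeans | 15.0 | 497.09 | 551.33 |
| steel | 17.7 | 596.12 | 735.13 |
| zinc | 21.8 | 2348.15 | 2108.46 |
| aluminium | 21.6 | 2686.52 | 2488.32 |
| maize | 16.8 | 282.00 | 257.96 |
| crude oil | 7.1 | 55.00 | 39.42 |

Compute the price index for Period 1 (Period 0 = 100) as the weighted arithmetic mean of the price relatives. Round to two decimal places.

soybeans: 15.0 × (551.33/497.09) = 15.0 × 1.109115 = 16.6367
steel: 17.7 × (735.13/596.12) = 17.7 × 1.233191 = 21.8275
zinc: 21.8 × (2108.46/2348.15) = 21.8 × 0.897924 = 19.5747
aluminium: 21.6 × (2488.32/2686.52) = 21.6 × 0.926224 = 20.0064
maize: 16.8 × (257.96/282.00) = 16.8 × 0.914752 = 15.3678
crude oil: 7.1 × (39.42/55.00) = 7.1 × 0.716727 = 5.0888
Index = Σ wᵢ·(p₁ᵢ/p₀ᵢ) = 16.6367 + 21.8275 + 19.5747 + 20.0064 + 15.3678 + 5.0888 = 98.5020

98.50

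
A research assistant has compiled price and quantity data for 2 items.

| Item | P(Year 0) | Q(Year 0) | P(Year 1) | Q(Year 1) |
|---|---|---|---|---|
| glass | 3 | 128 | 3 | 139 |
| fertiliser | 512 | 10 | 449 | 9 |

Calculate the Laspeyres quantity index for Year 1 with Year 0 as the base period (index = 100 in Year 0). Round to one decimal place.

Laspeyres quantity index uses base-period prices as weights.
ΣP(Year 0)·Q(Year 1) = 3×139 + 512×9 = 417 + 4608 = 5025
ΣP(Year 0)·Q(Year 0) = 3×128 + 512×10 = 384 + 5120 = 5504
Index = 5025 / 5504 × 100 = 91.2972

91.3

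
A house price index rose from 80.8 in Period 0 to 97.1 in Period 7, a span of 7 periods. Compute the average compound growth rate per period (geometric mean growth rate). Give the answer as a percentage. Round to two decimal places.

Growth factor = (97.1/80.8)^(1/7) = (1.201733)^(1/7) = 1.026600
Growth rate = 1.026600 − 1 = 0.026600 = 2.6600%

2.66%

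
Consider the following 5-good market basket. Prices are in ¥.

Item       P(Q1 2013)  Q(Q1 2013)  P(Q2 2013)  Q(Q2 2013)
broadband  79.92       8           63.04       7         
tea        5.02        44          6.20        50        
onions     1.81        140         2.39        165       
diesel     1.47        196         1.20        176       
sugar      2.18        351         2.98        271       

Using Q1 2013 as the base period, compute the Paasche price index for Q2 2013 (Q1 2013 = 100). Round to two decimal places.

Paasche price index uses current-period quantities as weights.
ΣP(Q2 2013)·Q(Q2 2013) = 63.04×7 + 6.20×50 + 2.39×165 + 1.20×176 + 2.98×271 = 441.28 + 310 + 394.35 + 211.2 + 807.58 = 2164.41
ΣP(Q1 2013)·Q(Q2 2013) = 79.92×7 + 5.02×50 + 1.81×165 + 1.47×176 + 2.18×271 = 559.44 + 251 + 298.65 + 258.72 + 590.78 = 1958.59
Index = 2164.41 / 1958.59 × 100 = 110.5086

110.51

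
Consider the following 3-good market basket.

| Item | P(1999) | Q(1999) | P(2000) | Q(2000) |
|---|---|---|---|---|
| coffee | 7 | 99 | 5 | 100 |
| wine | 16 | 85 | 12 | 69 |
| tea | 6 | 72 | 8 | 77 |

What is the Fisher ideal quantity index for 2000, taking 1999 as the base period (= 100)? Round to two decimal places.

Laspeyres component (base-period weights):
ΣP(1999)Q(2000) = 7×100 + 16×69 + 6×77 = 700 + 1104 + 462 = 2266
ΣP(1999)Q(1999) = 7×99 + 16×85 + 6×72 = 693 + 1360 + 432 = 2485
L = 2266 / 2485 × 100 = 91.1871
Paasche component (current-period weights):
ΣP(2000)Q(2000) = 5×100 + 12×69 + 8×77 = 500 + 828 + 616 = 1944
ΣP(2000)Q(1999) = 5×99 + 12×85 + 8×72 = 495 + 1020 + 576 = 2091
P = 1944 / 2091 × 100 = 92.9699
Fisher = √(L × P) = √(91.1871 × 92.9699) = 92.0742

92.07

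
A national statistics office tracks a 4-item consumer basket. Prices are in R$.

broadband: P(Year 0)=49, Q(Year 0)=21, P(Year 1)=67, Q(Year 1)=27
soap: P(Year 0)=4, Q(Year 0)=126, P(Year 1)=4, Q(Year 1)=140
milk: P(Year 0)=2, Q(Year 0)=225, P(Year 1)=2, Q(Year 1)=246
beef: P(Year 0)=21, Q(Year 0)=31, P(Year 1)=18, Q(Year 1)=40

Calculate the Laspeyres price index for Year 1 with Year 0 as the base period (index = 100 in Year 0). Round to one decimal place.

Laspeyres price index uses base-period quantities as weights.
ΣP(Year 1)·Q(Year 0) = 67×21 + 4×126 + 2×225 + 18×31 = 1407 + 504 + 450 + 558 = 2919
ΣP(Year 0)·Q(Year 0) = 49×21 + 4×126 + 2×225 + 21×31 = 1029 + 504 + 450 + 651 = 2634
Index = 2919 / 2634 × 100 = 110.8200

110.8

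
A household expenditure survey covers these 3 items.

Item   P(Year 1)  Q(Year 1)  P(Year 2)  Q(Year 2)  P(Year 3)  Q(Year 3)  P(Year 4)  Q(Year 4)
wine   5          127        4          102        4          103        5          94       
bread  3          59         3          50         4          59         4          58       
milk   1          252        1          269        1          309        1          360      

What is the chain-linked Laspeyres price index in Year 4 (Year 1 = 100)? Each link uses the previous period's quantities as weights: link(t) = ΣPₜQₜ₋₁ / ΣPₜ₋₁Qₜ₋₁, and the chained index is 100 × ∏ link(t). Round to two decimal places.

103.44

Link Year 1→Year 2:
ΣP(Year 2)Q(Year 1) = 4×127 + 3×59 + 1×252 = 508 + 177 + 252 = 937
ΣP(Year 1)Q(Year 1) = 5×127 + 3×59 + 1×252 = 635 + 177 + 252 = 1064
link = 937/1064 = 0.880639
Link Year 2→Year 3:
ΣP(Year 3)Q(Year 2) = 4×102 + 4×50 + 1×269 = 408 + 200 + 269 = 877
ΣP(Year 2)Q(Year 2) = 4×102 + 3×50 + 1×269 = 408 + 150 + 269 = 827
link = 877/827 = 1.060459
Link Year 3→Year 4:
ΣP(Year 4)Q(Year 3) = 5×103 + 4×59 + 1×309 = 515 + 236 + 309 = 1060
ΣP(Year 3)Q(Year 3) = 4×103 + 4×59 + 1×309 = 412 + 236 + 309 = 957
link = 1060/957 = 1.107628
Chained index = 100 × 0.880639 × 1.060459 × 1.107628 = 103.4394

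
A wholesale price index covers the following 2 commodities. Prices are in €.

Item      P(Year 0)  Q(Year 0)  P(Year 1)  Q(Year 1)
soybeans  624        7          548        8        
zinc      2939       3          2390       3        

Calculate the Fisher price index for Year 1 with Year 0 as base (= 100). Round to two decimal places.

83.57

Laspeyres component (base-period weights):
ΣP(Year 1)Q(Year 0) = 548×7 + 2390×3 = 3836 + 7170 = 11006
ΣP(Year 0)Q(Year 0) = 624×7 + 2939×3 = 4368 + 8817 = 13185
L = 11006 / 13185 × 100 = 83.4736
Paasche component (current-period weights):
ΣP(Year 1)Q(Year 1) = 548×8 + 2390×3 = 4384 + 7170 = 11554
ΣP(Year 0)Q(Year 1) = 624×8 + 2939×3 = 4992 + 8817 = 13809
P = 11554 / 13809 × 100 = 83.6701
Fisher = √(L × P) = √(83.4736 × 83.6701) = 83.5718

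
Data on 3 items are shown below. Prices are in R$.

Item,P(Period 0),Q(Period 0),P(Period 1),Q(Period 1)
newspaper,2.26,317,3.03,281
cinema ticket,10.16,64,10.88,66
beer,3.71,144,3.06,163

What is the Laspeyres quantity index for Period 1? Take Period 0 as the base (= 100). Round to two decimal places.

100.50

Laspeyres quantity index uses base-period prices as weights.
ΣP(Period 0)·Q(Period 1) = 2.26×281 + 10.16×66 + 3.71×163 = 635.06 + 670.56 + 604.73 = 1910.35
ΣP(Period 0)·Q(Period 0) = 2.26×317 + 10.16×64 + 3.71×144 = 716.42 + 650.24 + 534.24 = 1900.9
Index = 1910.35 / 1900.9 × 100 = 100.4971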